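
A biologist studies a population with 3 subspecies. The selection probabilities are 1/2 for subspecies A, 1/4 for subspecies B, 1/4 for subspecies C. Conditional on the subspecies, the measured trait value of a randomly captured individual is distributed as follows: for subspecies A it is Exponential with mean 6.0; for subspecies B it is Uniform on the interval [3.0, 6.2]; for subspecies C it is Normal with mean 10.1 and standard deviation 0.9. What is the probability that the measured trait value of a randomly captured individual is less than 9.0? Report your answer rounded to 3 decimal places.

0.666

Conditional on each subspecies, P(X < 9.0): A: 0.77687; B: 1; C: 0.110812.
By total probability, P(X < 9.0) = 0.5·0.77687 + 0.25·1 + 0.25·0.110812 = 0.666138.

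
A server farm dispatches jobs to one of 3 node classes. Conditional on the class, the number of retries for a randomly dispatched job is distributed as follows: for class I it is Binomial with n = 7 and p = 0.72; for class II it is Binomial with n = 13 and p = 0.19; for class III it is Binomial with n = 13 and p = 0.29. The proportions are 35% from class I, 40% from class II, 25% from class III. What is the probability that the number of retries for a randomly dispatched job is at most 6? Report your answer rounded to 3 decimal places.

Conditional on each class, P(X ≤ 6): I: 0.899694; II: 0.994796; III: 0.947348.
By total probability, P(X ≤ 6) = 0.35·0.899694 + 0.4·0.994796 + 0.25·0.947348 = 0.949648.

0.950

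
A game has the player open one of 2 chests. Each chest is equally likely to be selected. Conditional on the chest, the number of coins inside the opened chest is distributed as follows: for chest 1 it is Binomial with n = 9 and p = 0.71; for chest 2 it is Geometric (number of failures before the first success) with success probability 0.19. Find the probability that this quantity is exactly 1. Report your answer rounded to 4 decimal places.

Conditional on each chest, P(X = 1): 1: 0.000319657; 2: 0.1539.
By total probability, P(X = 1) = 0.5·0.000319657 + 0.5·0.1539 = 0.0771098.

0.0771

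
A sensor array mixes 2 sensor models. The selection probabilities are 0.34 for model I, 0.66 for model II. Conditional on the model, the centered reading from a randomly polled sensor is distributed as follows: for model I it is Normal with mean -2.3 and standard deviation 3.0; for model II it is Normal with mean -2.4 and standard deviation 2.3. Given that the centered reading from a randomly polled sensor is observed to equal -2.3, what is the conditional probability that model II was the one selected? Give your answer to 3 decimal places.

Likelihoods f(-2.3 | ·): I: 0.132981; II: 0.173289.
Posterior ∝ prior × likelihood. Numerator for II: 0.66·0.173289 = 0.114371.
Normalizing constant: 0.34·0.132981 + 0.66·0.173289 = 0.159584.
P(II | observation) = 0.114371 / 0.159584 = 0.71668.

0.717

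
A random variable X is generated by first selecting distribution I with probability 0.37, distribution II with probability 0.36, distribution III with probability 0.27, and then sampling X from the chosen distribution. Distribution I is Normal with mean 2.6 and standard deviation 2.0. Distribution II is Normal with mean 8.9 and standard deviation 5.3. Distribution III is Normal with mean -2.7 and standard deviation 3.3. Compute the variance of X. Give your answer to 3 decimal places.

Per component, I: μ=2.6, E[X²]=10.76; II: μ=8.9, E[X²]=107.3; III: μ=-2.7, E[X²]=18.18.
E[X] = 0.37·2.6 + 0.36·8.9 + 0.27·-2.7 = 3.437.
E[X²] = 0.37·10.76 + 0.36·107.3 + 0.27·18.18 = 47.5178.
Var(X) = E[X²] − (E[X])² = 47.5178 − 11.813 = 35.7048.

35.705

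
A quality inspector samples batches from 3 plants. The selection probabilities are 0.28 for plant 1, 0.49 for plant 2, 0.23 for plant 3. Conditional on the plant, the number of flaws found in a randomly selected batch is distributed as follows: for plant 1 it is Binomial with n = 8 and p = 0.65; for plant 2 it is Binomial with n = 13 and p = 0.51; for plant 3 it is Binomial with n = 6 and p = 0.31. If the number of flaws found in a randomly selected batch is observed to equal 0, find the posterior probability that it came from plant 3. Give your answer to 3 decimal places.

Likelihoods P(X=0 | ·): 1: 0.000225188; 2: 9.38748e-05; 3: 0.107918.
Posterior ∝ prior × likelihood. Numerator for 3: 0.23·0.107918 = 0.0248212.
Normalizing constant: 0.28·0.000225188 + 0.49·9.38748e-05 + 0.23·0.107918 = 0.0249302.
P(3 | observation) = 0.0248212 / 0.0249302 = 0.995626.

0.996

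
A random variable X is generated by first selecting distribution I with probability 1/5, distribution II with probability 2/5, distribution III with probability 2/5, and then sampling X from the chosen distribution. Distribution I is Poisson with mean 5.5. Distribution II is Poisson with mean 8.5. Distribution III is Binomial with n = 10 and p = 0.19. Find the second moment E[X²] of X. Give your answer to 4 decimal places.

For each component E[X²] = Var + (mean)², giving I: 35.75; II: 80.75; III: 5.149.
Overall E[X²] = 0.2·35.75 + 0.4·80.75 + 0.4·5.149 = 41.5096.

41.5096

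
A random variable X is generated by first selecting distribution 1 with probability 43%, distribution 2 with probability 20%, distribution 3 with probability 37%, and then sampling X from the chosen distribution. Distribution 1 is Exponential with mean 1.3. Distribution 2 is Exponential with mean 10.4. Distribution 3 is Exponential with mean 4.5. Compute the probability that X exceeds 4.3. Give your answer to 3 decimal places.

0.290

Conditional on each component, P(X > 4.3): 1: 0.0366005; 2: 0.661357; 3: 0.384598.
By total probability, P(X > 4.3) = 0.43·0.0366005 + 0.2·0.661357 + 0.37·0.384598 = 0.290311.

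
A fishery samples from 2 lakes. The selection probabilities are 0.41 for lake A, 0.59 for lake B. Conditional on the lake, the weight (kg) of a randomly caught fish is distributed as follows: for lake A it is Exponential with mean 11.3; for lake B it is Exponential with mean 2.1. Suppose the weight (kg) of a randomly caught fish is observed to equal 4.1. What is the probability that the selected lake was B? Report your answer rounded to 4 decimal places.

Likelihoods f(4.1 | ·): A: 0.0615667; B: 0.0675884.
Posterior ∝ prior × likelihood. Numerator for B: 0.59·0.0675884 = 0.0398772.
Normalizing constant: 0.41·0.0615667 + 0.59·0.0675884 = 0.0651195.
P(B | observation) = 0.0398772 / 0.0651195 = 0.612369.

0.6124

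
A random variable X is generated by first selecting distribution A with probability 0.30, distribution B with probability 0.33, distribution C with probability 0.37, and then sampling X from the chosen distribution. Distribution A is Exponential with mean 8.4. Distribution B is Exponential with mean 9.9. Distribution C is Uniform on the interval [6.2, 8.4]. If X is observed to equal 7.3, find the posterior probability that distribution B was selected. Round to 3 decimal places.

Likelihoods f(7.3 | ·): A: 0.0499227; B: 0.0483201; C: 0.454545.
Posterior ∝ prior × likelihood. Numerator for B: 0.33·0.0483201 = 0.0159456.
Normalizing constant: 0.3·0.0499227 + 0.33·0.0483201 + 0.37·0.454545 = 0.199104.
P(B | observation) = 0.0159456 / 0.199104 = 0.0800868.

0.080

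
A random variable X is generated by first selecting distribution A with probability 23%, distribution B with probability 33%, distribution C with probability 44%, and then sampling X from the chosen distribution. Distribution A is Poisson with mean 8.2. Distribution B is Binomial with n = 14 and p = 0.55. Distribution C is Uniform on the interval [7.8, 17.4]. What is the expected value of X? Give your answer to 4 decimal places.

9.9710

Component means — A: 8.2; B: 7.7; C: 12.6.
E[X] = 0.23·8.2 + 0.33·7.7 + 0.44·12.6 = 9.971.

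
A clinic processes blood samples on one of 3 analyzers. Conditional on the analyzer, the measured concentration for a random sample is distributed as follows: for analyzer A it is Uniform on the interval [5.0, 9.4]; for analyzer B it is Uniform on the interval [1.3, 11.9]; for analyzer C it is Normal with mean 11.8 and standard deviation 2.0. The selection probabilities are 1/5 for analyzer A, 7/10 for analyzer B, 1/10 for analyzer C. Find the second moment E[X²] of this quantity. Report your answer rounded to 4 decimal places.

62.0610

For each component E[X²] = Var + (mean)², giving A: 53.4533; B: 52.9233; C: 143.24.
Overall E[X²] = 0.2·53.4533 + 0.7·52.9233 + 0.1·143.24 = 62.061.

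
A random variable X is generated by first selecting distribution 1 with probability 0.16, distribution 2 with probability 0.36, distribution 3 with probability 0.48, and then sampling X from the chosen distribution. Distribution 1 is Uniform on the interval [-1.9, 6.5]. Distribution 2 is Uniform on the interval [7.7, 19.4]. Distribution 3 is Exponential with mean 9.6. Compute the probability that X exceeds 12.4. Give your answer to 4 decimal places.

Conditional on each component, P(X > 12.4): 1: 0; 2: 0.598291; 3: 0.274812.
By total probability, P(X > 12.4) = 0.16·0 + 0.36·0.598291 + 0.48·0.274812 = 0.347295.

0.3473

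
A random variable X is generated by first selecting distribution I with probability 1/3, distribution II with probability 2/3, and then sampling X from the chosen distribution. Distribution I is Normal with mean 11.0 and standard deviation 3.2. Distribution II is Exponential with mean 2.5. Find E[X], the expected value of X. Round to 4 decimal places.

Component means — I: 11; II: 2.5.
E[X] = 0.333333·11 + 0.666667·2.5 = 5.33333.

5.3333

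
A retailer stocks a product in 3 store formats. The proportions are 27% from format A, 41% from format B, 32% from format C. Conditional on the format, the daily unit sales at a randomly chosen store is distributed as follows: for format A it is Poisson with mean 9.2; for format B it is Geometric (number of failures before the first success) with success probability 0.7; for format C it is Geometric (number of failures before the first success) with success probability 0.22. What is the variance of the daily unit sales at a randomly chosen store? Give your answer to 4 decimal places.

20.4462

Per component, A: μ=9.2, E[X²]=93.84; B: μ=0.428571, E[X²]=0.795918; C: μ=3.54545, E[X²]=28.686.
E[X] = 0.27·9.2 + 0.41·0.428571 + 0.32·3.54545 = 3.79426.
E[X²] = 0.27·93.84 + 0.41·0.795918 + 0.32·28.686 = 34.8426.
Var(X) = E[X²] − (E[X])² = 34.8426 − 14.3964 = 20.4462.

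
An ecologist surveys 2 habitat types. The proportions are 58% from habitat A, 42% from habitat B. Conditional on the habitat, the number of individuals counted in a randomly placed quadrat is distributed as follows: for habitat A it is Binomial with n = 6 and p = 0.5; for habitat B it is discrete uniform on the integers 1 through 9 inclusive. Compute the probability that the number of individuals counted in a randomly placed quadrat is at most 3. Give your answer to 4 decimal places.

Conditional on each habitat, P(X ≤ 3): A: 0.65625; B: 0.333333.
By total probability, P(X ≤ 3) = 0.58·0.65625 + 0.42·0.333333 = 0.520625.

0.5206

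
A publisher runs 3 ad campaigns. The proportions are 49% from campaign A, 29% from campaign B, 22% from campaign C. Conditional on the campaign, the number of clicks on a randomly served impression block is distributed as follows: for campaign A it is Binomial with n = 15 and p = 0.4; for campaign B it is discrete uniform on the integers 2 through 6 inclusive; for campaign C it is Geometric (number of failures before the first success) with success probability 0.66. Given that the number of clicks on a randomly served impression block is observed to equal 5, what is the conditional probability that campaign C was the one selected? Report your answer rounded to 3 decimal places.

0.004

Likelihoods P(X=5 | ·): A: 0.185938; B: 0.2; C: 0.00299874.
Posterior ∝ prior × likelihood. Numerator for C: 0.22·0.00299874 = 0.000659722.
Normalizing constant: 0.49·0.185938 + 0.29·0.2 + 0.22·0.00299874 = 0.149769.
P(C | observation) = 0.000659722 / 0.149769 = 0.00440492.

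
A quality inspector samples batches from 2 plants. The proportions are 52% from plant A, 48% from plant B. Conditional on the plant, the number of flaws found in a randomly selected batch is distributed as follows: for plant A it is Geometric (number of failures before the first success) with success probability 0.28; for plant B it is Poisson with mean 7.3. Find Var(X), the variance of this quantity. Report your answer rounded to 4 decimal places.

Per component, A: μ=2.57143, E[X²]=15.7959; B: μ=7.3, E[X²]=60.59.
E[X] = 0.52·2.57143 + 0.48·7.3 = 4.84114.
E[X²] = 0.52·15.7959 + 0.48·60.59 = 37.2971.
Var(X) = E[X²] − (E[X])² = 37.2971 − 23.4367 = 13.8604.

13.8604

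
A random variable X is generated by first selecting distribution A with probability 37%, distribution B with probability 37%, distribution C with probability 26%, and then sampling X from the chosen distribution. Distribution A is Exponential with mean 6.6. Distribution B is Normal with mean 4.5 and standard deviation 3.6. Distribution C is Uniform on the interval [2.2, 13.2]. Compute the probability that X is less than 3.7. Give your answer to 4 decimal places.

0.3467

Conditional on each component, P(X < 3.7): A: 0.429137; B: 0.41207; C: 0.136364.
By total probability, P(X < 3.7) = 0.37·0.429137 + 0.37·0.41207 + 0.26·0.136364 = 0.346701.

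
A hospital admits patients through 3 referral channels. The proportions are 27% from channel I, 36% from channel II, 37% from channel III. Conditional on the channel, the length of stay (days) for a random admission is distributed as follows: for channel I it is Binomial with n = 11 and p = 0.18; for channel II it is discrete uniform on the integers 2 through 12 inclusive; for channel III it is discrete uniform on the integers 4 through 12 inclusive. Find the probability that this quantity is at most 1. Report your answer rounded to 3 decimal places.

Conditional on each channel, P(X ≤ 1): I: 0.384854; II: 0; III: 0.
By total probability, P(X ≤ 1) = 0.27·0.384854 + 0.36·0 + 0.37·0 = 0.103911.

0.104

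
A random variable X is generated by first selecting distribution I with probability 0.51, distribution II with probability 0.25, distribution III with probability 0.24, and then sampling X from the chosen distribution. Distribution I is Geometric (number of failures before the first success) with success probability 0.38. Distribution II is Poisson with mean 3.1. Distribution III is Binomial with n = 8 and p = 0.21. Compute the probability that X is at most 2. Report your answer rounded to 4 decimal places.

0.6746

Conditional on each component, P(X ≤ 2): I: 0.761672; II: 0.401163; III: 0.774501.
By total probability, P(X ≤ 2) = 0.51·0.761672 + 0.25·0.401163 + 0.24·0.774501 = 0.674624.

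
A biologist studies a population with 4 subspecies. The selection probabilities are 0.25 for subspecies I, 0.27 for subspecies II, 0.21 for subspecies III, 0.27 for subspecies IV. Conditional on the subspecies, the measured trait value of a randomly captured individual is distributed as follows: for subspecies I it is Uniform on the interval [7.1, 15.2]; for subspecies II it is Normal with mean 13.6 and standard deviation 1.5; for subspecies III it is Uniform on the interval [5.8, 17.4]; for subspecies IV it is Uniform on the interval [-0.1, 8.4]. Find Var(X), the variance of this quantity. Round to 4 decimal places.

Per component, I: μ=11.15, E[X²]=129.79; II: μ=13.6, E[X²]=187.21; III: μ=11.6, E[X²]=145.773; IV: μ=4.15, E[X²]=23.2433.
E[X] = 0.25·11.15 + 0.27·13.6 + 0.21·11.6 + 0.27·4.15 = 10.016.
E[X²] = 0.25·129.79 + 0.27·187.21 + 0.21·145.773 + 0.27·23.2433 = 119.882.
Var(X) = E[X²] − (E[X])² = 119.882 − 100.32 = 19.562.

19.5620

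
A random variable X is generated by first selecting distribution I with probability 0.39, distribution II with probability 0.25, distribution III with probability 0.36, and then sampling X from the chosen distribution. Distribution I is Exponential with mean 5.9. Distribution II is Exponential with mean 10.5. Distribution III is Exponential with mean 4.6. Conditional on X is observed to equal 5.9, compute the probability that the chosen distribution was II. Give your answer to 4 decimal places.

Likelihoods f(5.9 | ·): I: 0.0623524; II: 0.0542973; III: 0.0602854.
Posterior ∝ prior × likelihood. Numerator for II: 0.25·0.0542973 = 0.0135743.
Normalizing constant: 0.39·0.0623524 + 0.25·0.0542973 + 0.36·0.0602854 = 0.0595945.
P(II | observation) = 0.0135743 / 0.0595945 = 0.227778.

0.2278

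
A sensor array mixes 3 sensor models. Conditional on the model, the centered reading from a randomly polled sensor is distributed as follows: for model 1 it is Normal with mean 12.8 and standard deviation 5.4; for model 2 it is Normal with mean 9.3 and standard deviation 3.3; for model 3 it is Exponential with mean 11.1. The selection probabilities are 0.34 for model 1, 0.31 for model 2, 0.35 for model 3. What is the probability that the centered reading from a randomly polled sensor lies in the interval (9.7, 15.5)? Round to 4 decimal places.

Conditional on each model, P(9.7 < X < 15.5): 1: 0.408504; 2: 0.421625; 3: 0.169845.
By total probability, P(9.7 < X < 15.5) = 0.34·0.408504 + 0.31·0.421625 + 0.35·0.169845 = 0.32904.

0.3290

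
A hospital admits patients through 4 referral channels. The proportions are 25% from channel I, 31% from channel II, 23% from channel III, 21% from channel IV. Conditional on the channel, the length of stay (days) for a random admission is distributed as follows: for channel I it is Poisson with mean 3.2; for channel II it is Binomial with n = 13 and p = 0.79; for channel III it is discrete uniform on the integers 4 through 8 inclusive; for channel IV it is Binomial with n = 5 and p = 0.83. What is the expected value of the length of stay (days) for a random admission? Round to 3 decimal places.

Component means — I: 3.2; II: 10.27; III: 6; IV: 4.15.
E[X] = 0.25·3.2 + 0.31·10.27 + 0.23·6 + 0.21·4.15 = 6.2352.

6.235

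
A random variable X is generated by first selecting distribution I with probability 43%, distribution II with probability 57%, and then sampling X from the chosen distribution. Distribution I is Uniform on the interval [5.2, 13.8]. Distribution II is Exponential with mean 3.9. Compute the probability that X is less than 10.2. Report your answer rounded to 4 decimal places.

Conditional on each component, P(X < 10.2): I: 0.581395; II: 0.92686.
By total probability, P(X < 10.2) = 0.43·0.581395 + 0.57·0.92686 = 0.77831.

0.7783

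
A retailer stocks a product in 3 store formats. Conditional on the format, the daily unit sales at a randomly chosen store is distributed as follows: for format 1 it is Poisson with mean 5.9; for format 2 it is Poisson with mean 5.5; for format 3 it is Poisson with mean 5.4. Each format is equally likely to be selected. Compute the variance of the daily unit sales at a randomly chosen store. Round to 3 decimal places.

5.647

Per component, 1: μ=5.9, E[X²]=40.71; 2: μ=5.5, E[X²]=35.75; 3: μ=5.4, E[X²]=34.56.
E[X] = 0.333333·5.9 + 0.333333·5.5 + 0.333333·5.4 = 5.6.
E[X²] = 0.333333·40.71 + 0.333333·35.75 + 0.333333·34.56 = 37.0067.
Var(X) = E[X²] − (E[X])² = 37.0067 − 31.36 = 5.64667.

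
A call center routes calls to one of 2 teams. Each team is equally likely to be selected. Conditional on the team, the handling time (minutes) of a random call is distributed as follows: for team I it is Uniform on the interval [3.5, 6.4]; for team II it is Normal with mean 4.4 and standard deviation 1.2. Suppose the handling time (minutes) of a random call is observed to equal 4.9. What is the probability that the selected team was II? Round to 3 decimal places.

Likelihoods f(4.9 | ·): I: 0.344828; II: 0.30481.
Posterior ∝ prior × likelihood. Numerator for II: 0.5·0.30481 = 0.152405.
Normalizing constant: 0.5·0.344828 + 0.5·0.30481 = 0.324819.
P(II | observation) = 0.152405 / 0.324819 = 0.4692.

0.469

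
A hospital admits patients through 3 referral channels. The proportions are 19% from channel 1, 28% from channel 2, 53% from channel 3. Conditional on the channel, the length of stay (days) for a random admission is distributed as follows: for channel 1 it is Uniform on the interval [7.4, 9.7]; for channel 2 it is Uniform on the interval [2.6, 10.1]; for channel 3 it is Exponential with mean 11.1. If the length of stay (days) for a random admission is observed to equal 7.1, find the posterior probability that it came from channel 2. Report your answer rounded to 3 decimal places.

0.597

Likelihoods f(7.1 | ·): 1: 0; 2: 0.133333; 3: 0.0475209.
Posterior ∝ prior × likelihood. Numerator for 2: 0.28·0.133333 = 0.0373333.
Normalizing constant: 0.19·0 + 0.28·0.133333 + 0.53·0.0475209 = 0.0625194.
P(2 | observation) = 0.0373333 / 0.0625194 = 0.597148.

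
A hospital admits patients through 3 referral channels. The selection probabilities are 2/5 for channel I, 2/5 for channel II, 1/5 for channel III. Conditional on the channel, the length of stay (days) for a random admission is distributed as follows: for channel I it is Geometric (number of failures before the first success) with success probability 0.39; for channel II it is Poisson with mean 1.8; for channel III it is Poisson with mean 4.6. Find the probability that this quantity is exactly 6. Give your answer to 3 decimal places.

0.038

Conditional on each channel, P(X = 6): I: 0.0200929; II: 0.00780859; III: 0.13227.
By total probability, P(X = 6) = 0.4·0.0200929 + 0.4·0.00780859 + 0.2·0.13227 = 0.0376145.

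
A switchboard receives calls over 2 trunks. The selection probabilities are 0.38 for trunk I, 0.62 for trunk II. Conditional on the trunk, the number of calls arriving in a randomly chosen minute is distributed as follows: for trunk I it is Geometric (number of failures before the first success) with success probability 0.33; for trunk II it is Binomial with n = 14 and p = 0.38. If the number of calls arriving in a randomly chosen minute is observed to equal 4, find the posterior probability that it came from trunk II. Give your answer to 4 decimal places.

0.8113

Likelihoods P(X=4 | ·): I: 0.0664987; II: 0.17518.
Posterior ∝ prior × likelihood. Numerator for II: 0.62·0.17518 = 0.108612.
Normalizing constant: 0.38·0.0664987 + 0.62·0.17518 = 0.133881.
P(II | observation) = 0.108612 / 0.133881 = 0.811254.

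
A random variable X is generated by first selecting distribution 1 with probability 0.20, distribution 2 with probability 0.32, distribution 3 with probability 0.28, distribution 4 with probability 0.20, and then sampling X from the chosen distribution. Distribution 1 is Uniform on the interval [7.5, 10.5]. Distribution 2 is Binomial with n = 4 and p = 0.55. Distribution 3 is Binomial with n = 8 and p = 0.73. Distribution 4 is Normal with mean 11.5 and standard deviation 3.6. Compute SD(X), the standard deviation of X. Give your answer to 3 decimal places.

3.973

Per component, 1: μ=9, E[X²]=81.75; 2: μ=2.2, E[X²]=5.83; 3: μ=5.84, E[X²]=35.6824; 4: μ=11.5, E[X²]=145.21.
E[X] = 0.2·9 + 0.32·2.2 + 0.28·5.84 + 0.2·11.5 = 6.4392.
E[X²] = 0.2·81.75 + 0.32·5.83 + 0.28·35.6824 + 0.2·145.21 = 57.2487.
Var(X) = E[X²] − (E[X])² = 57.2487 − 41.4633 = 15.7854.
SD(X) = √15.7854 = 3.97308.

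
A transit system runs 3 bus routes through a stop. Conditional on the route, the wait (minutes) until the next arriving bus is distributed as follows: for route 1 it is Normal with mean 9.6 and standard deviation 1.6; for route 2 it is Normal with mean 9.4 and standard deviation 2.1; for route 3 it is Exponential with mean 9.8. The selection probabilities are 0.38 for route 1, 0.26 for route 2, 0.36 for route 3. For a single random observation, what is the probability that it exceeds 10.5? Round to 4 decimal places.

0.3104

Conditional on each route, P(X > 10.5): 1: 0.286888; 2: 0.300206; 3: 0.342519.
By total probability, P(X > 10.5) = 0.38·0.286888 + 0.26·0.300206 + 0.36·0.342519 = 0.310378.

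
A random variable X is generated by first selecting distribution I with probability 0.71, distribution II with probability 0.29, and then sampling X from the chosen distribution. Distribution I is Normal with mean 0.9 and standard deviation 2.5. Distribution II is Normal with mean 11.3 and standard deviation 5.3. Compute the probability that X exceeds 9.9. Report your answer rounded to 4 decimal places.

0.1753

Conditional on each component, P(X > 9.9): I: 0.000159109; II: 0.604168.
By total probability, P(X > 9.9) = 0.71·0.000159109 + 0.29·0.604168 = 0.175322.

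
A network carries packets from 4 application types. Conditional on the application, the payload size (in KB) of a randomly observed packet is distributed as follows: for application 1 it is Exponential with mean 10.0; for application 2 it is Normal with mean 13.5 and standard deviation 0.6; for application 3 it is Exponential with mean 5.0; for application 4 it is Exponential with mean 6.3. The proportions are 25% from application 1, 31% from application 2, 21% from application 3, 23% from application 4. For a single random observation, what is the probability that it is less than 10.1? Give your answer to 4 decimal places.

Conditional on each application, P(X < 10.1): 1: 0.635781; 2: 7.28011e-09; 3: 0.867345; 4: 0.798743.
By total probability, P(X < 10.1) = 0.25·0.635781 + 0.31·7.28011e-09 + 0.21·0.867345 + 0.23·0.798743 = 0.524799.

0.5248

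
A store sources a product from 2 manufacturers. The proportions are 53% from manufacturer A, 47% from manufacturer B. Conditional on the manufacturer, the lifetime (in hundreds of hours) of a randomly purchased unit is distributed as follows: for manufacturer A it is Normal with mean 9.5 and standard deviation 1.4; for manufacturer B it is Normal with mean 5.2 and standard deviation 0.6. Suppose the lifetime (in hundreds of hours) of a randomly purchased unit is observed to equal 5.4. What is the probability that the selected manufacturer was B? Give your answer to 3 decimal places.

Likelihoods f(5.4 | ·): A: 0.00391212; B: 0.628972.
Posterior ∝ prior × likelihood. Numerator for B: 0.47·0.628972 = 0.295617.
Normalizing constant: 0.53·0.00391212 + 0.47·0.628972 = 0.29769.
P(B | observation) = 0.295617 / 0.29769 = 0.993035.

0.993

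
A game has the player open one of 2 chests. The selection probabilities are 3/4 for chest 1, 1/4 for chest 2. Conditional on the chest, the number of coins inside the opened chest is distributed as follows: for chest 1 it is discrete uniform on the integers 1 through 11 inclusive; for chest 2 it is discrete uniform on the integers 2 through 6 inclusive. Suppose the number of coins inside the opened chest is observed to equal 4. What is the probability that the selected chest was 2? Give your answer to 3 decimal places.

Likelihoods P(X=4 | ·): 1: 0.0909091; 2: 0.2.
Posterior ∝ prior × likelihood. Numerator for 2: 0.25·0.2 = 0.05.
Normalizing constant: 0.75·0.0909091 + 0.25·0.2 = 0.118182.
P(2 | observation) = 0.05 / 0.118182 = 0.423077.

0.423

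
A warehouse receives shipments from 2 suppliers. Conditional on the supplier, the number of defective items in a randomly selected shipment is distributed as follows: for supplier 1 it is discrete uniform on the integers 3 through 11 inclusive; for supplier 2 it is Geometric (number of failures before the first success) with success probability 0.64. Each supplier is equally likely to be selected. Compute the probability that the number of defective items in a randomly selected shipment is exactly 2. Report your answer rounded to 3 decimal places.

0.041

Conditional on each supplier, P(X = 2): 1: 0; 2: 0.082944.
By total probability, P(X = 2) = 0.5·0 + 0.5·0.082944 = 0.041472.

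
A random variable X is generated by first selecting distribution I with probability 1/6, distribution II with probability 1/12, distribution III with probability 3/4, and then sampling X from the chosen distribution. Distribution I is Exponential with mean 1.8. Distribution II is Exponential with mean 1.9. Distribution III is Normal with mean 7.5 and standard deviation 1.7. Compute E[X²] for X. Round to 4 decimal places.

For each component E[X²] = Var + (mean)², giving I: 6.48; II: 7.22; III: 59.14.
Overall E[X²] = 0.166667·6.48 + 0.0833333·7.22 + 0.75·59.14 = 46.0367.

46.0367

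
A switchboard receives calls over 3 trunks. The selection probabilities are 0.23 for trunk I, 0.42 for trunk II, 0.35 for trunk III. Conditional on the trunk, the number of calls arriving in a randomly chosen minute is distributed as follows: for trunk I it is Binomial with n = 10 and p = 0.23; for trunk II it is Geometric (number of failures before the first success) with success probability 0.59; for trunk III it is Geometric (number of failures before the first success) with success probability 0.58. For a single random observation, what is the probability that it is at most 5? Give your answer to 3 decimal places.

Conditional on each trunk, P(X ≤ 5): I: 0.986983; II: 0.99525; III: 0.994511.
By total probability, P(X ≤ 5) = 0.23·0.986983 + 0.42·0.99525 + 0.35·0.994511 = 0.99309.

0.993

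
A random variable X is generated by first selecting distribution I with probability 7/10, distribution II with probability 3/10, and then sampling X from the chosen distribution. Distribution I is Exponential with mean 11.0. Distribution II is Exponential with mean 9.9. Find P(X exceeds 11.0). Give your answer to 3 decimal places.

Conditional on each component, P(X > 11.0): I: 0.367879; II: 0.329193.
By total probability, P(X > 11.0) = 0.7·0.367879 + 0.3·0.329193 = 0.356274.

0.356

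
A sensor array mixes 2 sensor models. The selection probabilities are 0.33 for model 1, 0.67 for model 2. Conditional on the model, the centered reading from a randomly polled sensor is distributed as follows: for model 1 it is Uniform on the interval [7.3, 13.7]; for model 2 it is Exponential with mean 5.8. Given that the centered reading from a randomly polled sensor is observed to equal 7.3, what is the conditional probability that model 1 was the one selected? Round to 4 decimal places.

0.6111

Likelihoods f(7.3 | ·): 1: 0.15625; 2: 0.0489734.
Posterior ∝ prior × likelihood. Numerator for 1: 0.33·0.15625 = 0.0515625.
Normalizing constant: 0.33·0.15625 + 0.67·0.0489734 = 0.0843747.
P(1 | observation) = 0.0515625 / 0.0843747 = 0.611114.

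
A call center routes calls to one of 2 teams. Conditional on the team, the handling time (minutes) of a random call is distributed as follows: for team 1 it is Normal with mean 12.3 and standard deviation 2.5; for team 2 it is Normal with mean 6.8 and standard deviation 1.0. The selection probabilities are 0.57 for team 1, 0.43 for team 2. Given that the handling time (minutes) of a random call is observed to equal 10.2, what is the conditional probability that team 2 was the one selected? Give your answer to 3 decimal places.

Likelihoods f(10.2 | ·): 1: 0.112138; 2: 0.00123222.
Posterior ∝ prior × likelihood. Numerator for 2: 0.43·0.00123222 = 0.000529854.
Normalizing constant: 0.57·0.112138 + 0.43·0.00123222 = 0.0644482.
P(2 | observation) = 0.000529854 / 0.0644482 = 0.00822139.

0.008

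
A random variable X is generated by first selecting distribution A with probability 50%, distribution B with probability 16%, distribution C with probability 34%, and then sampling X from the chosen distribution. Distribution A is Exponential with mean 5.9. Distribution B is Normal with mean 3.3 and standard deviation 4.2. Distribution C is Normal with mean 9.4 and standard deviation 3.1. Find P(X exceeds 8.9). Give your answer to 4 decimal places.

0.3170

Conditional on each component, P(X > 8.9): A: 0.221247; B: 0.0912112; C: 0.564068.
By total probability, P(X > 8.9) = 0.5·0.221247 + 0.16·0.0912112 + 0.34·0.564068 = 0.317.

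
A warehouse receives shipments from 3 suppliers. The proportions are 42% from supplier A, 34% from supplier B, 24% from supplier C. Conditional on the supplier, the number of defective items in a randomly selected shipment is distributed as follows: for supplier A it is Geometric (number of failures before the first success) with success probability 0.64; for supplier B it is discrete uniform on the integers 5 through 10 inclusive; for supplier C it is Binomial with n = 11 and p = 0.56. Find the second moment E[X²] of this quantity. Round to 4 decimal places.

For each component E[X²] = Var + (mean)², giving A: 1.19531; B: 59.1667; C: 40.656.
Overall E[X²] = 0.42·1.19531 + 0.34·59.1667 + 0.24·40.656 = 30.3761.

30.3761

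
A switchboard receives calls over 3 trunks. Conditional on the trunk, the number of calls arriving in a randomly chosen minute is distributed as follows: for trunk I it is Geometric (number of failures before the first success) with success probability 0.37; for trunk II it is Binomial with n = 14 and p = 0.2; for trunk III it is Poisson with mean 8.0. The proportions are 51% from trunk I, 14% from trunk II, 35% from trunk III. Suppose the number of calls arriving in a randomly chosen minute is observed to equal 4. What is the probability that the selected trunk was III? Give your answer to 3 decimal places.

0.271

Likelihoods P(X=4 | ·): I: 0.058286; II: 0.17197; III: 0.0572523.
Posterior ∝ prior × likelihood. Numerator for III: 0.35·0.0572523 = 0.0200383.
Normalizing constant: 0.51·0.058286 + 0.14·0.17197 + 0.35·0.0572523 = 0.07384.
P(III | observation) = 0.0200383 / 0.07384 = 0.271375.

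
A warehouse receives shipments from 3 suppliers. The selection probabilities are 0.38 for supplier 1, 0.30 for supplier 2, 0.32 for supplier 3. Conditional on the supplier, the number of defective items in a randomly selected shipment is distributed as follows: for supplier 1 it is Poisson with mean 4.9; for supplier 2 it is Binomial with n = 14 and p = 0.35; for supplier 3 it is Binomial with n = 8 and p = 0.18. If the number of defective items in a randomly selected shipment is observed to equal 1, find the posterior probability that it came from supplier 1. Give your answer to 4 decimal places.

Likelihoods P(X=1 | ·): 1: 0.0364883; 2: 0.0181163; 3: 0.358971.
Posterior ∝ prior × likelihood. Numerator for 1: 0.38·0.0364883 = 0.0138655.
Normalizing constant: 0.38·0.0364883 + 0.3·0.0181163 + 0.32·0.358971 = 0.134171.
P(1 | observation) = 0.0138655 / 0.134171 = 0.103342.

0.1033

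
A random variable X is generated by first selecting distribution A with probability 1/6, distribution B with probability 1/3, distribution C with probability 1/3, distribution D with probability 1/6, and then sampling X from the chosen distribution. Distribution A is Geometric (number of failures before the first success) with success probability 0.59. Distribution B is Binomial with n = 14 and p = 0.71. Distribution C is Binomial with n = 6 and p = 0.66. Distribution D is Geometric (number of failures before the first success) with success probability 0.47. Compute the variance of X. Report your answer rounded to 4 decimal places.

16.0851

Per component, A: μ=0.694915, E[X²]=1.66073; B: μ=9.94, E[X²]=101.686; C: μ=3.96, E[X²]=17.028; D: μ=1.12766, E[X²]=3.67089.
E[X] = 0.166667·0.694915 + 0.333333·9.94 + 0.333333·3.96 + 0.166667·1.12766 = 4.9371.
E[X²] = 0.166667·1.66073 + 0.333333·101.686 + 0.333333·17.028 + 0.166667·3.67089 = 40.46.
Var(X) = E[X²] − (E[X])² = 40.46 − 24.3749 = 16.0851.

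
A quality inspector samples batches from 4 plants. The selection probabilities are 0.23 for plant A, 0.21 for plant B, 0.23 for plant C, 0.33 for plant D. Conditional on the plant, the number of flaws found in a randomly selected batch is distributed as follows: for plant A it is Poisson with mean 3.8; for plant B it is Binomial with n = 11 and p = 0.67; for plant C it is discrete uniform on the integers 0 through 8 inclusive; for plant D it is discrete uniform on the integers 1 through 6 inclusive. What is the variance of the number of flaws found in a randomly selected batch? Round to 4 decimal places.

6.1105

Per component, A: μ=3.8, E[X²]=18.24; B: μ=7.37, E[X²]=56.749; C: μ=4, E[X²]=22.6667; D: μ=3.5, E[X²]=15.1667.
E[X] = 0.23·3.8 + 0.21·7.37 + 0.23·4 + 0.33·3.5 = 4.4967.
E[X²] = 0.23·18.24 + 0.21·56.749 + 0.23·22.6667 + 0.33·15.1667 = 26.3308.
Var(X) = E[X²] − (E[X])² = 26.3308 − 20.2203 = 6.11051.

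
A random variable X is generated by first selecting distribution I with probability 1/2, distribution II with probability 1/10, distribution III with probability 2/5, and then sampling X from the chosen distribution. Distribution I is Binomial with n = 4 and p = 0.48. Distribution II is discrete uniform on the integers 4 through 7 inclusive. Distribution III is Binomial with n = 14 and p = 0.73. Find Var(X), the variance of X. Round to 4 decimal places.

17.0379

Per component, I: μ=1.92, E[X²]=4.6848; II: μ=5.5, E[X²]=31.5; III: μ=10.22, E[X²]=107.208.
E[X] = 0.5·1.92 + 0.1·5.5 + 0.4·10.22 = 5.598.
E[X²] = 0.5·4.6848 + 0.1·31.5 + 0.4·107.208 = 48.3755.
Var(X) = E[X²] − (E[X])² = 48.3755 − 31.3376 = 17.0379.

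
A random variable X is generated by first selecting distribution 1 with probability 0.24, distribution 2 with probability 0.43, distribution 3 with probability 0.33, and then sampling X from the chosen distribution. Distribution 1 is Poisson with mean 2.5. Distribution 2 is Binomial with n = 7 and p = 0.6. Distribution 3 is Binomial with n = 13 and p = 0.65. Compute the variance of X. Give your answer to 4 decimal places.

Per component, 1: μ=2.5, E[X²]=8.75; 2: μ=4.2, E[X²]=19.32; 3: μ=8.45, E[X²]=74.36.
E[X] = 0.24·2.5 + 0.43·4.2 + 0.33·8.45 = 5.1945.
E[X²] = 0.24·8.75 + 0.43·19.32 + 0.33·74.36 = 34.9464.
Var(X) = E[X²] − (E[X])² = 34.9464 − 26.9828 = 7.96357.

7.9636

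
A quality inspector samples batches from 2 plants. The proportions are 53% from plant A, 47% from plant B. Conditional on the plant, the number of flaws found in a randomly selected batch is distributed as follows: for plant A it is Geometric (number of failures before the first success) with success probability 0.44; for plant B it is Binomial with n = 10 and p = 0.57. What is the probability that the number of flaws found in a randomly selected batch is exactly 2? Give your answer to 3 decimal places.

0.081

Conditional on each plant, P(X = 2): A: 0.137984; B: 0.0170887.
By total probability, P(X = 2) = 0.53·0.137984 + 0.47·0.0170887 = 0.0811632.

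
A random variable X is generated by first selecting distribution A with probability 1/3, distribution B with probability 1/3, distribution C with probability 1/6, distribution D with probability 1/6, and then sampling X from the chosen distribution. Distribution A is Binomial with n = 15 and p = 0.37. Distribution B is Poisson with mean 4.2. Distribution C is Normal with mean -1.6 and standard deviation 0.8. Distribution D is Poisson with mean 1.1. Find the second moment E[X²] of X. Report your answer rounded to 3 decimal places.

19.631

For each component E[X²] = Var + (mean)², giving A: 34.299; B: 21.84; C: 3.2; D: 2.31.
Overall E[X²] = 0.333333·34.299 + 0.333333·21.84 + 0.166667·3.2 + 0.166667·2.31 = 19.6313.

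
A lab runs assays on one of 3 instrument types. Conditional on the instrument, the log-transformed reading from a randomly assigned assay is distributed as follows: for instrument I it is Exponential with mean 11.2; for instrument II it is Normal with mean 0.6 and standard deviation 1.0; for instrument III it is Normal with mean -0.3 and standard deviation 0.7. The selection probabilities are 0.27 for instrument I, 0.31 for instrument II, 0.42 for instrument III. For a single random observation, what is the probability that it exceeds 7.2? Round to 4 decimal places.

Conditional on each instrument, P(X > 7.2): I: 0.525788; II: 2.05579e-11; III: 0.
By total probability, P(X > 7.2) = 0.27·0.525788 + 0.31·2.05579e-11 + 0.42·0 = 0.141963.

0.1420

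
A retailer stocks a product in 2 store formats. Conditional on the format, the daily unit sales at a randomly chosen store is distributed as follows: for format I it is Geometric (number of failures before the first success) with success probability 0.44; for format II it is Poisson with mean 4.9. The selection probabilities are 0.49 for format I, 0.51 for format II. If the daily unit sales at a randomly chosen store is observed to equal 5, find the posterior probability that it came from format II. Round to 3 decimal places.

0.883

Likelihoods P(X=5 | ·): I: 0.0242322; II: 0.17529.
Posterior ∝ prior × likelihood. Numerator for II: 0.51·0.17529 = 0.0893977.
Normalizing constant: 0.49·0.0242322 + 0.51·0.17529 = 0.101271.
P(II | observation) = 0.0893977 / 0.101271 = 0.882753.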